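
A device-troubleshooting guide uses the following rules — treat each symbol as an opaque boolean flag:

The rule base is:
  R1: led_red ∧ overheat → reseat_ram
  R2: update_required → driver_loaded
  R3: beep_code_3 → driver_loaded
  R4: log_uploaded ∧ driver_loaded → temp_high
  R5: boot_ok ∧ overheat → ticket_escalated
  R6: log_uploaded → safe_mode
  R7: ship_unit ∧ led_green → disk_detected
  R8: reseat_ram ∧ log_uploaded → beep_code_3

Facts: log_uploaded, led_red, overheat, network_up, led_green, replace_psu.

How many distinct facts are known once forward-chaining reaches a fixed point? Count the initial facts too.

Round 1: R1 [led_red ∧ overheat → reseat_ram]; R6 [log_uploaded → safe_mode]. Adds reseat_ram, safe_mode.
Round 2: R8 [reseat_ram ∧ log_uploaded → beep_code_3]. Adds beep_code_3.
Round 3: R3 [beep_code_3 → driver_loaded]. Adds driver_loaded.
Round 4: R4 [log_uploaded ∧ driver_loaded → temp_high]. Adds temp_high.
Closure: {beep_code_3, driver_loaded, led_green, led_red, log_uploaded, network_up, overheat, replace_psu, reseat_ram, safe_mode, temp_high} — 11 facts.

11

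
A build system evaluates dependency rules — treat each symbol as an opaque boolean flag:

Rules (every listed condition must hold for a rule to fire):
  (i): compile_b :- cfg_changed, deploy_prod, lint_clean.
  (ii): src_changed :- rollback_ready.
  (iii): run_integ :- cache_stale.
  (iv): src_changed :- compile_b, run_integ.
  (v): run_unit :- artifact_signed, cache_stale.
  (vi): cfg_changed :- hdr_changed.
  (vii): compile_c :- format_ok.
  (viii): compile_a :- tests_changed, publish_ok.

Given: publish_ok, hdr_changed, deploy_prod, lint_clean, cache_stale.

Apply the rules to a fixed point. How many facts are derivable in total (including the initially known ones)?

[1] (iii) [run_integ :- cache_stale.]; (vi) [cfg_changed :- hdr_changed.]. ⇒ new: run_integ, cfg_changed.
[2] (i) [compile_b :- cfg_changed, deploy_prod, lint_clean.]. ⇒ new: compile_b.
[3] (iv) [src_changed :- compile_b, run_integ.]. ⇒ new: src_changed.
Closure: {cache_stale, cfg_changed, compile_b, deploy_prod, hdr_changed, lint_clean, publish_ok, run_integ, src_changed} — 9 facts.

9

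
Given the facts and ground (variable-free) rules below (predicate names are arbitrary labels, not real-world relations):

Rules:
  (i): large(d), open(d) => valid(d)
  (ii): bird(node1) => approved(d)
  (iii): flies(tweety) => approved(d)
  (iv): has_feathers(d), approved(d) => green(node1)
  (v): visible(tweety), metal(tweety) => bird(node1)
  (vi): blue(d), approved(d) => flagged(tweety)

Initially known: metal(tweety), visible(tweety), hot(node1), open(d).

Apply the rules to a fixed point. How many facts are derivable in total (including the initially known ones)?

6

Round 1 fires (v), giving bird(node1).
Round 2 fires (ii), giving approved(d).
Closure: {approved(d), bird(node1), hot(node1), metal(tweety), open(d), visible(tweety)} — 6 facts.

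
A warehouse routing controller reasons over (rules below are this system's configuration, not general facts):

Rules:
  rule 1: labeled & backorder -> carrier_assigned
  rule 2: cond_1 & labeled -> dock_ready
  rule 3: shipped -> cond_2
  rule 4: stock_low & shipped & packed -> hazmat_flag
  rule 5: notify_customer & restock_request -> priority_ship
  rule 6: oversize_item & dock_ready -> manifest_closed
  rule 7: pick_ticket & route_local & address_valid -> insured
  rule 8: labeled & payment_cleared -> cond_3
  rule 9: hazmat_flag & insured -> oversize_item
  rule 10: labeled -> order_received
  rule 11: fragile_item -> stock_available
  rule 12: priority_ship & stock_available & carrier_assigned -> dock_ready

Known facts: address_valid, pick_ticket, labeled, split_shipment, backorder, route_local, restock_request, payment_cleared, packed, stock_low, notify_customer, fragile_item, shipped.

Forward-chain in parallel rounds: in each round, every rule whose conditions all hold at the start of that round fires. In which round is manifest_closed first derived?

3

[1] rule 1 [labeled & backorder -> carrier_assigned]; rule 3 [shipped -> cond_2]; rule 4 [stock_low & shipped & packed -> hazmat_flag]; rule 5 [notify_customer & restock_request -> priority_ship]; rule 7 [pick_ticket & route_local & address_valid -> insured]; rule 8 [labeled & payment_cleared -> cond_3]; rule 10 [labeled -> order_received]; rule 11 [fragile_item -> stock_available]. ⇒ new: carrier_assigned, cond_2, hazmat_flag, priority_ship, insured, cond_3, order_received, stock_available.
[2] rule 9 [hazmat_flag & insured -> oversize_item]; rule 12 [priority_ship & stock_available & carrier_assigned -> dock_ready]. ⇒ new: oversize_item, dock_ready.
[3] rule 6 [oversize_item & dock_ready -> manifest_closed]. ⇒ new: manifest_closed.
manifest_closed first appears in round 3.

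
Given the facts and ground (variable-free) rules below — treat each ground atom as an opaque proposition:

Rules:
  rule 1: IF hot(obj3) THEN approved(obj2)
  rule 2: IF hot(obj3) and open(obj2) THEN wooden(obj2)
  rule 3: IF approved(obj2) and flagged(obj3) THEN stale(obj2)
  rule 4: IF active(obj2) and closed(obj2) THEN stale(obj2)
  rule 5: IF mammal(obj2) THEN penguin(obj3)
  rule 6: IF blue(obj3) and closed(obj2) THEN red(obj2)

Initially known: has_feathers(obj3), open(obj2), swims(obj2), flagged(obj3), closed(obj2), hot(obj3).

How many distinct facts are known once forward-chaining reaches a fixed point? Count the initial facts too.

9

[1] rule 1 [IF hot(obj3) THEN approved(obj2)]; rule 2 [IF hot(obj3) and open(obj2) THEN wooden(obj2)]. ⇒ new: approved(obj2), wooden(obj2).
[2] rule 3 [IF approved(obj2) and flagged(obj3) THEN stale(obj2)]. ⇒ new: stale(obj2).
Closure: {approved(obj2), closed(obj2), flagged(obj3), has_feathers(obj3), hot(obj3), open(obj2), stale(obj2), swims(obj2), wooden(obj2)} — 9 facts.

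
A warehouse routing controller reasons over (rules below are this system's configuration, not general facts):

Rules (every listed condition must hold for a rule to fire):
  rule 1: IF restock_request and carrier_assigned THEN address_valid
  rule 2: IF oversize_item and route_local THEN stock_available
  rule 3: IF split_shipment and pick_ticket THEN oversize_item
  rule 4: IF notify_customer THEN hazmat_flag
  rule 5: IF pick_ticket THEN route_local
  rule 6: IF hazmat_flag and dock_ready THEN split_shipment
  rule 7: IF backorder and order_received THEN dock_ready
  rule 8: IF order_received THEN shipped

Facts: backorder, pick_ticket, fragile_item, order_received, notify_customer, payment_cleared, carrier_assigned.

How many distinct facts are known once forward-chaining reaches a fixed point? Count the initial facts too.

Round 1: rule 4 [IF notify_customer THEN hazmat_flag]; rule 5 [IF pick_ticket THEN route_local]; rule 7 [IF backorder and order_received THEN dock_ready]; rule 8 [IF order_received THEN shipped]. New: hazmat_flag, route_local, dock_ready, shipped.
Round 2: rule 6 [IF hazmat_flag and dock_ready THEN split_shipment]. New: split_shipment.
Round 3: rule 3 [IF split_shipment and pick_ticket THEN oversize_item]. New: oversize_item.
Round 4: rule 2 [IF oversize_item and route_local THEN stock_available]. New: stock_available.
Closure: {backorder, carrier_assigned, dock_ready, fragile_item, hazmat_flag, notify_customer, order_received, oversize_item, payment_cleared, pick_ticket, route_local, shipped, split_shipment, stock_available} — 14 facts.

14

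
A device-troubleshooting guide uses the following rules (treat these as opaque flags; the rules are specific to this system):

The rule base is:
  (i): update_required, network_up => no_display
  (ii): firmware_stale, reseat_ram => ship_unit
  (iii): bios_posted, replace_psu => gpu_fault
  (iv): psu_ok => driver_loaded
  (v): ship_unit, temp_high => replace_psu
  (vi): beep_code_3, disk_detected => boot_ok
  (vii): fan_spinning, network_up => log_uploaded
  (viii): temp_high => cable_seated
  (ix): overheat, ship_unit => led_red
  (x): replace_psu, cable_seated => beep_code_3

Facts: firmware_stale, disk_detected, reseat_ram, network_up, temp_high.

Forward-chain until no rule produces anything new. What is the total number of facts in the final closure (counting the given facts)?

[1] (ii) [firmware_stale, reseat_ram => ship_unit]; (viii) [temp_high => cable_seated]. ⇒ new: ship_unit, cable_seated.
[2] (v) [ship_unit, temp_high => replace_psu]. ⇒ new: replace_psu.
[3] (x) [replace_psu, cable_seated => beep_code_3]. ⇒ new: beep_code_3.
[4] (vi) [beep_code_3, disk_detected => boot_ok]. ⇒ new: boot_ok.
Closure: {beep_code_3, boot_ok, cable_seated, disk_detected, firmware_stale, network_up, replace_psu, reseat_ram, ship_unit, temp_high} — 10 facts.

10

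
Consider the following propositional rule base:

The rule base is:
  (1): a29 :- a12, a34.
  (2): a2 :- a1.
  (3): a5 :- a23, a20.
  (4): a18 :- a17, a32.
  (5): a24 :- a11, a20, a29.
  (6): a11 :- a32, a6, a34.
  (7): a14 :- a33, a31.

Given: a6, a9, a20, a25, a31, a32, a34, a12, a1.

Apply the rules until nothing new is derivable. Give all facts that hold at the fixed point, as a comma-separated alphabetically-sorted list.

[1] (1) [a29 :- a12, a34.]; (2) [a2 :- a1.]; (6) [a11 :- a32, a6, a34.]. ⇒ new: a29, a2, a11.
[2] (5) [a24 :- a11, a20, a29.]. ⇒ new: a24.

a1, a11, a12, a2, a20, a24, a25, a29, a31, a32, a34, a6, a9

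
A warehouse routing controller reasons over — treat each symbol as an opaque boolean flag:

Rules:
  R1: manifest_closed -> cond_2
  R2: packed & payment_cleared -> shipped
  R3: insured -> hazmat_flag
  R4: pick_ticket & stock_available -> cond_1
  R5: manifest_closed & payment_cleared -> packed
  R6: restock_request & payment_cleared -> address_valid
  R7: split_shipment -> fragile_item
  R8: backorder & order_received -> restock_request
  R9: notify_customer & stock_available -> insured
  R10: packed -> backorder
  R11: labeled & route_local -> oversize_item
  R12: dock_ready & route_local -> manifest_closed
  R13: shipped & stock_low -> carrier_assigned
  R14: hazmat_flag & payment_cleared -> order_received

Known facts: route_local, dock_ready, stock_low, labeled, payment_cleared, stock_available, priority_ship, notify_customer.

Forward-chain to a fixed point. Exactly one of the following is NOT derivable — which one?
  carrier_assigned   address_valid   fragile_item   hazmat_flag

fragile_item

Round 1 — R9, R11, R12, derive insured, oversize_item, manifest_closed.
Round 2 — R1, R3, R5, derive cond_2, hazmat_flag, packed.
Round 3 — R2, R10, R14, derive shipped, backorder, order_received.
Round 4 — R8, R13, derive restock_request, carrier_assigned.
Round 5 — R6, derive address_valid.
Derived: carrier_assigned (round 4), address_valid (round 5), hazmat_flag (round 2). fragile_item never appears in any round.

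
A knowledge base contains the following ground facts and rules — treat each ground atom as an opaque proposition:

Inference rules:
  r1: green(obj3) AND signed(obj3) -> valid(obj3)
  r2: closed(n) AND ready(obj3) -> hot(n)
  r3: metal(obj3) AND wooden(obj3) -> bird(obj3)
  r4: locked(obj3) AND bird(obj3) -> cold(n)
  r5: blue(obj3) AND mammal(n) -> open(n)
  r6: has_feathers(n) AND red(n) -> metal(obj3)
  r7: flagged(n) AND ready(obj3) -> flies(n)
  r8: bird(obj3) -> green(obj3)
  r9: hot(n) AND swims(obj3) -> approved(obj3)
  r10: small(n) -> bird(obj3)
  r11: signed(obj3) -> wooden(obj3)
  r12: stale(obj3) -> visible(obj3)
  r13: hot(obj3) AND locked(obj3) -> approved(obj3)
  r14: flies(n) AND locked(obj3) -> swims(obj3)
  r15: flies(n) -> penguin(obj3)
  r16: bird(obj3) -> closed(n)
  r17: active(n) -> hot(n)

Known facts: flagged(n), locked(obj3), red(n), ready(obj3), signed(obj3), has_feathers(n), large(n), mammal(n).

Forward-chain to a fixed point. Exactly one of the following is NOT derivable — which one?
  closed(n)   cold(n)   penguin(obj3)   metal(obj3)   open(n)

Round 1 fires r6, r7, r11, giving metal(obj3), flies(n), wooden(obj3).
Round 2 fires r3, r14, r15, giving bird(obj3), swims(obj3), penguin(obj3).
Round 3 fires r4, r8, r16, giving cold(n), green(obj3), closed(n).
Round 4 fires r1, r2, giving valid(obj3), hot(n).
Round 5 fires r9, giving approved(obj3).
Derived: penguin(obj3) (round 2), closed(n) (round 3), metal(obj3) (round 1), cold(n) (round 3). open(n) never appears in any round.

open(n)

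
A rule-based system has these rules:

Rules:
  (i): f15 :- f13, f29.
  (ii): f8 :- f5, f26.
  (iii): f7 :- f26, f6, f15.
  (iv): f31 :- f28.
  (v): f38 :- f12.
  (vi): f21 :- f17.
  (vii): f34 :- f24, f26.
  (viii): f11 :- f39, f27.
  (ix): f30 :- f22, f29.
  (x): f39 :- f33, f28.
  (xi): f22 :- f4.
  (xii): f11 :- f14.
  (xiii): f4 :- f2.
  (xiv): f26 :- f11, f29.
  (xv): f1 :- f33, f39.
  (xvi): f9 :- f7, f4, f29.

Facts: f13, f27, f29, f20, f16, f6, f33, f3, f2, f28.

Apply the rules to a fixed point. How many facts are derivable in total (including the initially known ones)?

21

[1] (i) [f15 :- f13, f29.]; (iv) [f31 :- f28.]; (x) [f39 :- f33, f28.]; (xiii) [f4 :- f2.]. ⇒ new: f15, f31, f39, f4.
[2] (viii) [f11 :- f39, f27.]; (xi) [f22 :- f4.]; (xv) [f1 :- f33, f39.]. ⇒ new: f11, f22, f1.
[3] (ix) [f30 :- f22, f29.]; (xiv) [f26 :- f11, f29.]. ⇒ new: f30, f26.
[4] (iii) [f7 :- f26, f6, f15.]. ⇒ new: f7.
[5] (xvi) [f9 :- f7, f4, f29.]. ⇒ new: f9.
Closure: {f1, f11, f13, f15, f16, f2, f20, f22, f26, f27, f28, f29, f3, f30, f31, f33, f39, f4, f6, f7, f9} — 21 facts.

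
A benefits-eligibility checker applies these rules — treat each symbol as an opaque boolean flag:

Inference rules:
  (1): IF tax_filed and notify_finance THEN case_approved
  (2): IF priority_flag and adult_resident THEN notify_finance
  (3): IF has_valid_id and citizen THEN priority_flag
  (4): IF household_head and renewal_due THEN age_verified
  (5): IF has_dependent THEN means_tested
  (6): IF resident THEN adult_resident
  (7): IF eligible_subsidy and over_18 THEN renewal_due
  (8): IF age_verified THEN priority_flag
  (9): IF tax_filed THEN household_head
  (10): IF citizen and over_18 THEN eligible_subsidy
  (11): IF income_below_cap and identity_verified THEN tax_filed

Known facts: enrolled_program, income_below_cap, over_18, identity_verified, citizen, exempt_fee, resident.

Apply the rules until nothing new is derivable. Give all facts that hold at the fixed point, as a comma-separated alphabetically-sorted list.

Round 1 — (6), (10), (11), derive adult_resident, eligible_subsidy, tax_filed.
Round 2 — (7), (9), derive renewal_due, household_head.
Round 3 — (4), derive age_verified.
Round 4 — (8), derive priority_flag.
Round 5 — (2), derive notify_finance.
Round 6 — (1), derive case_approved.

adult_resident, age_verified, case_approved, citizen, eligible_subsidy, enrolled_program, exempt_fee, household_head, identity_verified, income_below_cap, notify_finance, over_18, priority_flag, renewal_due, resident, tax_filed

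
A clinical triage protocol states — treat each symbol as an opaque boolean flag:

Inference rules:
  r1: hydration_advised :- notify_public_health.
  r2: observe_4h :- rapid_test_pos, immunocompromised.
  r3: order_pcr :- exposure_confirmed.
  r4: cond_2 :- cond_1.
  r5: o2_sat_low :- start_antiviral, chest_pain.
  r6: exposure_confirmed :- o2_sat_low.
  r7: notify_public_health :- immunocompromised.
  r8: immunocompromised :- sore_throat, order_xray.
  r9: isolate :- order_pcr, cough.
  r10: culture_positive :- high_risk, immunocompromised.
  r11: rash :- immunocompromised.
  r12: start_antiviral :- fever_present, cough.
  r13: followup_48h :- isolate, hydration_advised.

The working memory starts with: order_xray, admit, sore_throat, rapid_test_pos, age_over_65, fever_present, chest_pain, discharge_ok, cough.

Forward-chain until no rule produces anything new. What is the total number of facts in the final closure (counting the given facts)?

20

[1] r8 [immunocompromised :- sore_throat, order_xray.]; r12 [start_antiviral :- fever_present, cough.]. ⇒ new: immunocompromised, start_antiviral.
[2] r2 [observe_4h :- rapid_test_pos, immunocompromised.]; r5 [o2_sat_low :- start_antiviral, chest_pain.]; r7 [notify_public_health :- immunocompromised.]; r11 [rash :- immunocompromised.]. ⇒ new: observe_4h, o2_sat_low, notify_public_health, rash.
[3] r1 [hydration_advised :- notify_public_health.]; r6 [exposure_confirmed :- o2_sat_low.]. ⇒ new: hydration_advised, exposure_confirmed.
[4] r3 [order_pcr :- exposure_confirmed.]. ⇒ new: order_pcr.
[5] r9 [isolate :- order_pcr, cough.]. ⇒ new: isolate.
[6] r13 [followup_48h :- isolate, hydration_advised.]. ⇒ new: followup_48h.
Closure: {admit, age_over_65, chest_pain, cough, discharge_ok, exposure_confirmed, fever_present, followup_48h, hydration_advised, immunocompromised, isolate, notify_public_health, o2_sat_low, observe_4h, order_pcr, order_xray, rapid_test_pos, rash, sore_throat, start_antiviral} — 20 facts.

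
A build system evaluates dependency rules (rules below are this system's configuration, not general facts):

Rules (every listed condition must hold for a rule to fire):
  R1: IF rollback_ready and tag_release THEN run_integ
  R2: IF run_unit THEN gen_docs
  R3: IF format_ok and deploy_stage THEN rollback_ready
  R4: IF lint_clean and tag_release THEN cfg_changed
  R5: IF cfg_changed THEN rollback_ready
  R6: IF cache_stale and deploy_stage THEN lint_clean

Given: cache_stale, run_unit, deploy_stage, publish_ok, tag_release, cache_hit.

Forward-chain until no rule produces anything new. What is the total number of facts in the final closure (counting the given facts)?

Round 1: R2 [IF run_unit THEN gen_docs]; R6 [IF cache_stale and deploy_stage THEN lint_clean]. New: gen_docs, lint_clean.
Round 2: R4 [IF lint_clean and tag_release THEN cfg_changed]. New: cfg_changed.
Round 3: R5 [IF cfg_changed THEN rollback_ready]. New: rollback_ready.
Round 4: R1 [IF rollback_ready and tag_release THEN run_integ]. New: run_integ.
Closure: {cache_hit, cache_stale, cfg_changed, deploy_stage, gen_docs, lint_clean, publish_ok, rollback_ready, run_integ, run_unit, tag_release} — 11 facts.

11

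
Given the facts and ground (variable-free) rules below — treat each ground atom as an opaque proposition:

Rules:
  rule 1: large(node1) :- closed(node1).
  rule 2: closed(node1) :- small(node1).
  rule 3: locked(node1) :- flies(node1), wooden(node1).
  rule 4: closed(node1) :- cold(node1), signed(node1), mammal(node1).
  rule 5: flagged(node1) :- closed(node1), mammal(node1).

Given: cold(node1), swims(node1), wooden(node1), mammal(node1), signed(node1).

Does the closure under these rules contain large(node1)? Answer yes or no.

yes

Round 1 — rule 4, derive closed(node1).
Round 2 — rule 1, rule 5, derive large(node1), flagged(node1).
large(node1) appears in round 2, so it is derivable.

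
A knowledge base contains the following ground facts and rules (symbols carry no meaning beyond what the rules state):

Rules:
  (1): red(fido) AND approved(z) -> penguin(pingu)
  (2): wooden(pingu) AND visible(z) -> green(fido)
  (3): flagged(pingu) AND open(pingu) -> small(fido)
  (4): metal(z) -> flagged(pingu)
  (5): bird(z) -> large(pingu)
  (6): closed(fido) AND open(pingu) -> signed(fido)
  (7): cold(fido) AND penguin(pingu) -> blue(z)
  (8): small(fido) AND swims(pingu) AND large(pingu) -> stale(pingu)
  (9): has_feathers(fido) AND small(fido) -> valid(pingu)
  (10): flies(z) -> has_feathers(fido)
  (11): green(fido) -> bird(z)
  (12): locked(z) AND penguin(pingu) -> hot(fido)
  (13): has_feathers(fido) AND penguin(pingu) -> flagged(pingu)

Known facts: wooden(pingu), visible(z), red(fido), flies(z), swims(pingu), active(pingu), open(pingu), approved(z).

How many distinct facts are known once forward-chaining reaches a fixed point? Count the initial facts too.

17

Round 1: (1) [red(fido) AND approved(z) -> penguin(pingu)]; (2) [wooden(pingu) AND visible(z) -> green(fido)]; (10) [flies(z) -> has_feathers(fido)]. New: penguin(pingu), green(fido), has_feathers(fido).
Round 2: (11) [green(fido) -> bird(z)]; (13) [has_feathers(fido) AND penguin(pingu) -> flagged(pingu)]. New: bird(z), flagged(pingu).
Round 3: (3) [flagged(pingu) AND open(pingu) -> small(fido)]; (5) [bird(z) -> large(pingu)]. New: small(fido), large(pingu).
Round 4: (8) [small(fido) AND swims(pingu) AND large(pingu) -> stale(pingu)]; (9) [has_feathers(fido) AND small(fido) -> valid(pingu)]. New: stale(pingu), valid(pingu).
Closure: {active(pingu), approved(z), bird(z), flagged(pingu), flies(z), green(fido), has_feathers(fido), large(pingu), open(pingu), penguin(pingu), red(fido), small(fido), stale(pingu), swims(pingu), valid(pingu), visible(z), wooden(pingu)} — 17 facts.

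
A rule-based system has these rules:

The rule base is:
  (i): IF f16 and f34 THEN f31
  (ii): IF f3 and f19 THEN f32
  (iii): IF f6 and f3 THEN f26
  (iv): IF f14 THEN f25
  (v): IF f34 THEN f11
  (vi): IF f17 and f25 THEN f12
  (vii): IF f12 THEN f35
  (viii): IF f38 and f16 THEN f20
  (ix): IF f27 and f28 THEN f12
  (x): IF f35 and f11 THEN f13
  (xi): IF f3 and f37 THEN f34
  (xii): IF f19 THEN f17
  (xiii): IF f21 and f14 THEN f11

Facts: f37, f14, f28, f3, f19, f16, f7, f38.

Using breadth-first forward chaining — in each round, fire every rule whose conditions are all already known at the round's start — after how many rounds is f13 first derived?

[1] (ii) [IF f3 and f19 THEN f32]; (iv) [IF f14 THEN f25]; (viii) [IF f38 and f16 THEN f20]; (xi) [IF f3 and f37 THEN f34]; (xii) [IF f19 THEN f17]. ⇒ new: f32, f25, f20, f34, f17.
[2] (i) [IF f16 and f34 THEN f31]; (v) [IF f34 THEN f11]; (vi) [IF f17 and f25 THEN f12]. ⇒ new: f31, f11, f12.
[3] (vii) [IF f12 THEN f35]. ⇒ new: f35.
[4] (x) [IF f35 and f11 THEN f13]. ⇒ new: f13.
f13 first appears in round 4.

4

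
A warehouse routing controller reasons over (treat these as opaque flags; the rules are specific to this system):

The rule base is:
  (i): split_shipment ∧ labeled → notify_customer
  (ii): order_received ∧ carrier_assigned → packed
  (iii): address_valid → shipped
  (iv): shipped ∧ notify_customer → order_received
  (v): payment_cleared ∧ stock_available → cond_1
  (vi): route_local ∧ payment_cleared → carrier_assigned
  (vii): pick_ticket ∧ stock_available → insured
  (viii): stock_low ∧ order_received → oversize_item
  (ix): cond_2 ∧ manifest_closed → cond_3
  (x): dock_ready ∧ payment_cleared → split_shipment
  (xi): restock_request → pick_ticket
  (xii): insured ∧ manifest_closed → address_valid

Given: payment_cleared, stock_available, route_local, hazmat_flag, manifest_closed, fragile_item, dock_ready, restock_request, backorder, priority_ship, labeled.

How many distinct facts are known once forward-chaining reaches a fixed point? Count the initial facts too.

21

[1] (v) [payment_cleared ∧ stock_available → cond_1]; (vi) [route_local ∧ payment_cleared → carrier_assigned]; (x) [dock_ready ∧ payment_cleared → split_shipment]; (xi) [restock_request → pick_ticket]. ⇒ new: cond_1, carrier_assigned, split_shipment, pick_ticket.
[2] (i) [split_shipment ∧ labeled → notify_customer]; (vii) [pick_ticket ∧ stock_available → insured]. ⇒ new: notify_customer, insured.
[3] (xii) [insured ∧ manifest_closed → address_valid]. ⇒ new: address_valid.
[4] (iii) [address_valid → shipped]. ⇒ new: shipped.
[5] (iv) [shipped ∧ notify_customer → order_received]. ⇒ new: order_received.
[6] (ii) [order_received ∧ carrier_assigned → packed]. ⇒ new: packed.
Closure: {address_valid, backorder, carrier_assigned, cond_1, dock_ready, fragile_item, hazmat_flag, insured, labeled, manifest_closed, notify_customer, order_received, packed, payment_cleared, pick_ticket, priority_ship, restock_request, route_local, shipped, split_shipment, stock_available} — 21 facts.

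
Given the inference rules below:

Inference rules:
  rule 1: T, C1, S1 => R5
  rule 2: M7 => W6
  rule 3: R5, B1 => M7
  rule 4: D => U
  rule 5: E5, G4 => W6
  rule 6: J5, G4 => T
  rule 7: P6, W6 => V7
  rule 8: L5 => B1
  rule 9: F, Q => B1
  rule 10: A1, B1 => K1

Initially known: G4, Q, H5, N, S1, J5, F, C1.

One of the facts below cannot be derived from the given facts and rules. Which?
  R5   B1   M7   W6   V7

V7

[1] rule 6 [J5, G4 => T]; rule 9 [F, Q => B1]. ⇒ new: T, B1.
[2] rule 1 [T, C1, S1 => R5]. ⇒ new: R5.
[3] rule 3 [R5, B1 => M7]. ⇒ new: M7.
[4] rule 2 [M7 => W6]. ⇒ new: W6.
Derived: M7 (round 3), B1 (round 1), R5 (round 2), W6 (round 4). V7 never appears in any round.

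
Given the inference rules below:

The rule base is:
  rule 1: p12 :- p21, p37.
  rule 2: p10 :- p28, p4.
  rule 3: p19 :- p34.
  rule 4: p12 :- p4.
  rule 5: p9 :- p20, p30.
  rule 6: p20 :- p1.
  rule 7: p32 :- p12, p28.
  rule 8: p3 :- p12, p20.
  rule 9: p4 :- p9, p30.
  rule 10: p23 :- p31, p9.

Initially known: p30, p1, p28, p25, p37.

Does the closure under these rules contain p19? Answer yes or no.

no

[1] rule 6 [p20 :- p1.]. ⇒ new: p20.
[2] rule 5 [p9 :- p20, p30.]. ⇒ new: p9.
[3] rule 9 [p4 :- p9, p30.]. ⇒ new: p4.
[4] rule 2 [p10 :- p28, p4.]; rule 4 [p12 :- p4.]. ⇒ new: p10, p12.
[5] rule 7 [p32 :- p12, p28.]; rule 8 [p3 :- p12, p20.]. ⇒ new: p32, p3.
Fixed point reached. p19 is concluded only by rule 3; rule 3 needs p34 (never derived).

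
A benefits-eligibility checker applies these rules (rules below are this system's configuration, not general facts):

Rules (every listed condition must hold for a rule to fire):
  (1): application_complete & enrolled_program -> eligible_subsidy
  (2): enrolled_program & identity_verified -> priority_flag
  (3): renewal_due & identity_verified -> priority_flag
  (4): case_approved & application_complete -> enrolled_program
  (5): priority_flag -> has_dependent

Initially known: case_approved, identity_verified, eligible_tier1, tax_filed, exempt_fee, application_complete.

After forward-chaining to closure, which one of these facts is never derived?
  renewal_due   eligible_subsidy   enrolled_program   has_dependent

[1] (4) [case_approved & application_complete -> enrolled_program]. ⇒ new: enrolled_program.
[2] (1) [application_complete & enrolled_program -> eligible_subsidy]; (2) [enrolled_program & identity_verified -> priority_flag]. ⇒ new: eligible_subsidy, priority_flag.
[3] (5) [priority_flag -> has_dependent]. ⇒ new: has_dependent.
Derived: has_dependent (round 3), enrolled_program (round 1), eligible_subsidy (round 2). renewal_due never appears in any round.

renewal_due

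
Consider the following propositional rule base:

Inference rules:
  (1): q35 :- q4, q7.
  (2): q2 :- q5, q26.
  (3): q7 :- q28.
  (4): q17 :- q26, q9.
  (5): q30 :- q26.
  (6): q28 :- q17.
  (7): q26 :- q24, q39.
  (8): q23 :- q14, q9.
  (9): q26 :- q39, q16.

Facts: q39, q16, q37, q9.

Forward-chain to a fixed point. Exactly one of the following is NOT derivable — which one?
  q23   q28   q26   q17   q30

q23

[1] (9) [q26 :- q39, q16.]. ⇒ new: q26.
[2] (4) [q17 :- q26, q9.]; (5) [q30 :- q26.]. ⇒ new: q17, q30.
[3] (6) [q28 :- q17.]. ⇒ new: q28.
[4] (3) [q7 :- q28.]. ⇒ new: q7.
Derived: q30 (round 2), q17 (round 2), q28 (round 3), q26 (round 1). q23 never appears in any round.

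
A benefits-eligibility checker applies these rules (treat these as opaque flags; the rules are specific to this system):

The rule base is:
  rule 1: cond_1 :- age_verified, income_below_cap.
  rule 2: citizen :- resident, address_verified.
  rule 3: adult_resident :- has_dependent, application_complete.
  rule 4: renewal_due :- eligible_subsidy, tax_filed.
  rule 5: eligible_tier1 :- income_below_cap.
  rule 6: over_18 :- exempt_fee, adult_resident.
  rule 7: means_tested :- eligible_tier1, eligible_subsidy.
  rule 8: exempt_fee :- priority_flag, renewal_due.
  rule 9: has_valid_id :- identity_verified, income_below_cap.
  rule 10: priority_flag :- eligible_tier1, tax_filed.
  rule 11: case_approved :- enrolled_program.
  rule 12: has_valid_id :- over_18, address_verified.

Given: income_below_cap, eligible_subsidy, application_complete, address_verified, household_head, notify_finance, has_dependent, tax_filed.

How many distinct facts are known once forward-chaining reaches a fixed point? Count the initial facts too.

16

Round 1: rule 3 [adult_resident :- has_dependent, application_complete.]; rule 4 [renewal_due :- eligible_subsidy, tax_filed.]; rule 5 [eligible_tier1 :- income_below_cap.]. Adds adult_resident, renewal_due, eligible_tier1.
Round 2: rule 7 [means_tested :- eligible_tier1, eligible_subsidy.]; rule 10 [priority_flag :- eligible_tier1, tax_filed.]. Adds means_tested, priority_flag.
Round 3: rule 8 [exempt_fee :- priority_flag, renewal_due.]. Adds exempt_fee.
Round 4: rule 6 [over_18 :- exempt_fee, adult_resident.]. Adds over_18.
Round 5: rule 12 [has_valid_id :- over_18, address_verified.]. Adds has_valid_id.
Closure: {address_verified, adult_resident, application_complete, eligible_subsidy, eligible_tier1, exempt_fee, has_dependent, has_valid_id, household_head, income_below_cap, means_tested, notify_finance, over_18, priority_flag, renewal_due, tax_filed} — 16 facts.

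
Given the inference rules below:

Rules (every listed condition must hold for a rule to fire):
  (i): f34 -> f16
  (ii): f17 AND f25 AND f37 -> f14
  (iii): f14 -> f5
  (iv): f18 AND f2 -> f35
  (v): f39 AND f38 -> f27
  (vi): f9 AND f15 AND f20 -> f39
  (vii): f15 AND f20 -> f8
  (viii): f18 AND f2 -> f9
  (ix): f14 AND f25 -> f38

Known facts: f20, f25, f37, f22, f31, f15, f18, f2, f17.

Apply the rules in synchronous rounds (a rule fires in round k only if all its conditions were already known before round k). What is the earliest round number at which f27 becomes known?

Round 1: (ii) [f17 AND f25 AND f37 -> f14]; (iv) [f18 AND f2 -> f35]; (vii) [f15 AND f20 -> f8]; (viii) [f18 AND f2 -> f9]. New: f14, f35, f8, f9.
Round 2: (iii) [f14 -> f5]; (vi) [f9 AND f15 AND f20 -> f39]; (ix) [f14 AND f25 -> f38]. New: f5, f39, f38.
Round 3: (v) [f39 AND f38 -> f27]. New: f27.
f27 first appears in round 3.

3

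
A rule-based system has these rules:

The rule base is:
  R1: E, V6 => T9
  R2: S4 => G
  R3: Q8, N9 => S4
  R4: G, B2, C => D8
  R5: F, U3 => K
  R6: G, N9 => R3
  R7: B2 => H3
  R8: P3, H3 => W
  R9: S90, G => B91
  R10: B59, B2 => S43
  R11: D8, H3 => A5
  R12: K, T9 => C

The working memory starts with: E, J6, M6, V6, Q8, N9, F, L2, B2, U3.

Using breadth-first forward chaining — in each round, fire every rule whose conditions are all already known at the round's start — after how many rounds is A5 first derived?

Round 1: R1 [E, V6 => T9]; R3 [Q8, N9 => S4]; R5 [F, U3 => K]; R7 [B2 => H3]. Adds T9, S4, K, H3.
Round 2: R2 [S4 => G]; R12 [K, T9 => C]. Adds G, C.
Round 3: R4 [G, B2, C => D8]; R6 [G, N9 => R3]. Adds D8, R3.
Round 4: R11 [D8, H3 => A5]. Adds A5.
A5 first appears in round 4.

4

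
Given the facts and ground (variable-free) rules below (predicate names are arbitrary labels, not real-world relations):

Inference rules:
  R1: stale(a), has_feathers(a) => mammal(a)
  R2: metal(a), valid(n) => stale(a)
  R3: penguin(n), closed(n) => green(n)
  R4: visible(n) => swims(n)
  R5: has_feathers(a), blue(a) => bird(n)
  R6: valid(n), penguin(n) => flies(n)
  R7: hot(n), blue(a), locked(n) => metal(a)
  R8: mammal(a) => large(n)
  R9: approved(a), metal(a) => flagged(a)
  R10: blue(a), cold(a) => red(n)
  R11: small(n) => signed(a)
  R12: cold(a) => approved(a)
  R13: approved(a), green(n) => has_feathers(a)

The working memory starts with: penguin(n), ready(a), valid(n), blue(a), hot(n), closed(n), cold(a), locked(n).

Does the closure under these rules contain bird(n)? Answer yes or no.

yes

Round 1 — R3, R6, R7, R10, R12, derive green(n), flies(n), metal(a), red(n), approved(a).
Round 2 — R2, R9, R13, derive stale(a), flagged(a), has_feathers(a).
Round 3 — R1, R5, derive mammal(a), bird(n).
Round 4 — R8, derive large(n).
bird(n) appears in round 3, so it is derivable.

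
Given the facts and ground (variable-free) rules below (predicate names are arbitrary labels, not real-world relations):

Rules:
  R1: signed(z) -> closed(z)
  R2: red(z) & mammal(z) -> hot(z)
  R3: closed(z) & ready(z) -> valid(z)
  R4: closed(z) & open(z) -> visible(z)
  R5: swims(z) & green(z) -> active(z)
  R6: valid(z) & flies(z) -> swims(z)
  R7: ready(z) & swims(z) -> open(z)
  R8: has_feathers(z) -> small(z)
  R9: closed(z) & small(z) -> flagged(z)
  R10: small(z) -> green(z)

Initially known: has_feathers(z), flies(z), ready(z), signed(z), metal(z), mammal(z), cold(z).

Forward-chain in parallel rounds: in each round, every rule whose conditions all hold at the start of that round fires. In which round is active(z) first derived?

4

[1] R1 [signed(z) -> closed(z)]; R8 [has_feathers(z) -> small(z)]. ⇒ new: closed(z), small(z).
[2] R3 [closed(z) & ready(z) -> valid(z)]; R9 [closed(z) & small(z) -> flagged(z)]; R10 [small(z) -> green(z)]. ⇒ new: valid(z), flagged(z), green(z).
[3] R6 [valid(z) & flies(z) -> swims(z)]. ⇒ new: swims(z).
[4] R5 [swims(z) & green(z) -> active(z)]; R7 [ready(z) & swims(z) -> open(z)]. ⇒ new: active(z), open(z).
active(z) first appears in round 4.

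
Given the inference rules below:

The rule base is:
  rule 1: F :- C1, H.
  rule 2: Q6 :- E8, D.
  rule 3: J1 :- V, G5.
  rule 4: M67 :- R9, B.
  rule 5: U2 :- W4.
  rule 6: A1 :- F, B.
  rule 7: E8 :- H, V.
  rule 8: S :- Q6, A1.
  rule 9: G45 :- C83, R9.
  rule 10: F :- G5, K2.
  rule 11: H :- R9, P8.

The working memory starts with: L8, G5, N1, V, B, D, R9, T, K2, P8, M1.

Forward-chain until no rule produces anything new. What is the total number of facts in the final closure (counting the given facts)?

19

Round 1: rule 3 [J1 :- V, G5.]; rule 4 [M67 :- R9, B.]; rule 10 [F :- G5, K2.]; rule 11 [H :- R9, P8.]. Adds J1, M67, F, H.
Round 2: rule 6 [A1 :- F, B.]; rule 7 [E8 :- H, V.]. Adds A1, E8.
Round 3: rule 2 [Q6 :- E8, D.]. Adds Q6.
Round 4: rule 8 [S :- Q6, A1.]. Adds S.
Closure: {A1, B, D, E8, F, G5, H, J1, K2, L8, M1, M67, N1, P8, Q6, R9, S, T, V} — 19 facts.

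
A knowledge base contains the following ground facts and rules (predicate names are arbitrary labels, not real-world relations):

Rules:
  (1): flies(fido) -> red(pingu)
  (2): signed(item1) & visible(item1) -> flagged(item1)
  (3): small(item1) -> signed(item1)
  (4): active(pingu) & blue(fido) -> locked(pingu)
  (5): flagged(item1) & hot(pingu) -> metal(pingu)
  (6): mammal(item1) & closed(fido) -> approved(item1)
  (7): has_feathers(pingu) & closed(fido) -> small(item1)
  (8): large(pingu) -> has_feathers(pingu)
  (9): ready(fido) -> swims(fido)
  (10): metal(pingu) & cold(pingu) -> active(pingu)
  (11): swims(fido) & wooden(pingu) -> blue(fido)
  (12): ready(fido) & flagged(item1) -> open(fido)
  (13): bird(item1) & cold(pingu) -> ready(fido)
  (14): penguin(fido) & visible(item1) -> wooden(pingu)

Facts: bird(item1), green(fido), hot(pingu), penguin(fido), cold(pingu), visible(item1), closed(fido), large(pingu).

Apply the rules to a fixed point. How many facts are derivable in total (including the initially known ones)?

20

Round 1 fires (8), (13), (14), giving has_feathers(pingu), ready(fido), wooden(pingu).
Round 2 fires (7), (9), giving small(item1), swims(fido).
Round 3 fires (3), (11), giving signed(item1), blue(fido).
Round 4 fires (2), giving flagged(item1).
Round 5 fires (5), (12), giving metal(pingu), open(fido).
Round 6 fires (10), giving active(pingu).
Round 7 fires (4), giving locked(pingu).
Closure: {active(pingu), bird(item1), blue(fido), closed(fido), cold(pingu), flagged(item1), green(fido), has_feathers(pingu), hot(pingu), large(pingu), locked(pingu), metal(pingu), open(fido), penguin(fido), ready(fido), signed(item1), small(item1), swims(fido), visible(item1), wooden(pingu)} — 20 facts.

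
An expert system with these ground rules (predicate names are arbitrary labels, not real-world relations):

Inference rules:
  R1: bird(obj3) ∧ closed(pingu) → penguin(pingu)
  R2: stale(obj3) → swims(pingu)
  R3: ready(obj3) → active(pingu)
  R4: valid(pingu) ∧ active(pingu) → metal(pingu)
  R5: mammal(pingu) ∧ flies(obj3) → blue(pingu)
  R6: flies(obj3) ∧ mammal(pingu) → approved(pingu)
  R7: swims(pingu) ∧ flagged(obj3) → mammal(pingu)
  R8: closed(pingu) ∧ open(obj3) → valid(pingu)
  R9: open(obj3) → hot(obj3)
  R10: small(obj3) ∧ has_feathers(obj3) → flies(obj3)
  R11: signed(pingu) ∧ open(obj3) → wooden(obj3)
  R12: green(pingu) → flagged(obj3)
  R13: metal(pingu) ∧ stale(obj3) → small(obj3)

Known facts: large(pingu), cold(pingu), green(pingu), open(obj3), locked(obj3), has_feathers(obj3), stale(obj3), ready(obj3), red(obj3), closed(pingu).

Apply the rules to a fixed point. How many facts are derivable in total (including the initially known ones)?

21

Round 1: R2 [stale(obj3) → swims(pingu)]; R3 [ready(obj3) → active(pingu)]; R8 [closed(pingu) ∧ open(obj3) → valid(pingu)]; R9 [open(obj3) → hot(obj3)]; R12 [green(pingu) → flagged(obj3)]. New: swims(pingu), active(pingu), valid(pingu), hot(obj3), flagged(obj3).
Round 2: R4 [valid(pingu) ∧ active(pingu) → metal(pingu)]; R7 [swims(pingu) ∧ flagged(obj3) → mammal(pingu)]. New: metal(pingu), mammal(pingu).
Round 3: R13 [metal(pingu) ∧ stale(obj3) → small(obj3)]. New: small(obj3).
Round 4: R10 [small(obj3) ∧ has_feathers(obj3) → flies(obj3)]. New: flies(obj3).
Round 5: R5 [mammal(pingu) ∧ flies(obj3) → blue(pingu)]; R6 [flies(obj3) ∧ mammal(pingu) → approved(pingu)]. New: blue(pingu), approved(pingu).
Closure: {active(pingu), approved(pingu), blue(pingu), closed(pingu), cold(pingu), flagged(obj3), flies(obj3), green(pingu), has_feathers(obj3), hot(obj3), large(pingu), locked(obj3), mammal(pingu), metal(pingu), open(obj3), ready(obj3), red(obj3), small(obj3), stale(obj3), swims(pingu), valid(pingu)} — 21 facts.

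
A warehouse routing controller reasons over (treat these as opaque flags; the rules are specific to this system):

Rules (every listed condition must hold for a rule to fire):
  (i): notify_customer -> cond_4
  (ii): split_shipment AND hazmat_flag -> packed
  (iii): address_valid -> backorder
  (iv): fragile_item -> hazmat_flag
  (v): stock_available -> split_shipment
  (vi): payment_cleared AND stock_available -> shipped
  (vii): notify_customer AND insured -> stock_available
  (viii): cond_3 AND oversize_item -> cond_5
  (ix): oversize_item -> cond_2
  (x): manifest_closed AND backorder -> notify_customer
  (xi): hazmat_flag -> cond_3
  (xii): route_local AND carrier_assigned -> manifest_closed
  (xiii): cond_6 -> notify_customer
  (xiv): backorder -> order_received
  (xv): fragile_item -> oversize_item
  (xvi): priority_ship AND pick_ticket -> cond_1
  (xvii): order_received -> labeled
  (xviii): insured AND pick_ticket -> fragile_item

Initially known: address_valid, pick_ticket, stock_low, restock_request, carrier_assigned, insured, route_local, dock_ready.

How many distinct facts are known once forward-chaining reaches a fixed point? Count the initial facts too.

23

Round 1 — (iii), (xii), (xviii), derive backorder, manifest_closed, fragile_item.
Round 2 — (iv), (x), (xiv), (xv), derive hazmat_flag, notify_customer, order_received, oversize_item.
Round 3 — (i), (vii), (ix), (xi), (xvii), derive cond_4, stock_available, cond_2, cond_3, labeled.
Round 4 — (v), (viii), derive split_shipment, cond_5.
Round 5 — (ii), derive packed.
Closure: {address_valid, backorder, carrier_assigned, cond_2, cond_3, cond_4, cond_5, dock_ready, fragile_item, hazmat_flag, insured, labeled, manifest_closed, notify_customer, order_received, oversize_item, packed, pick_ticket, restock_request, route_local, split_shipment, stock_available, stock_low} — 23 facts.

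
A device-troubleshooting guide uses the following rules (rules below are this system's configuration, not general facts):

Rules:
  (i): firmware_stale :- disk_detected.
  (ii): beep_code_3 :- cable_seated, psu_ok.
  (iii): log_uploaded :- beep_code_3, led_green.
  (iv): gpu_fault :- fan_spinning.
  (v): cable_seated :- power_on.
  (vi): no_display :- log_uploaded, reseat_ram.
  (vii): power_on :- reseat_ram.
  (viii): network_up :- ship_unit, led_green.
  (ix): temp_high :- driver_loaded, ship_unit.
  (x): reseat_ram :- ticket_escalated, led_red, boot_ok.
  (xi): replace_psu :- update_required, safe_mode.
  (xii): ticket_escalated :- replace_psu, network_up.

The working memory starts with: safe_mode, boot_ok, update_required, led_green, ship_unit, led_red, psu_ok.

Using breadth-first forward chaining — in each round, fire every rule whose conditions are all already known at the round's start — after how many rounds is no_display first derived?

8

Round 1: (viii) [network_up :- ship_unit, led_green.]; (xi) [replace_psu :- update_required, safe_mode.]. New: network_up, replace_psu.
Round 2: (xii) [ticket_escalated :- replace_psu, network_up.]. New: ticket_escalated.
Round 3: (x) [reseat_ram :- ticket_escalated, led_red, boot_ok.]. New: reseat_ram.
Round 4: (vii) [power_on :- reseat_ram.]. New: power_on.
Round 5: (v) [cable_seated :- power_on.]. New: cable_seated.
Round 6: (ii) [beep_code_3 :- cable_seated, psu_ok.]. New: beep_code_3.
Round 7: (iii) [log_uploaded :- beep_code_3, led_green.]. New: log_uploaded.
Round 8: (vi) [no_display :- log_uploaded, reseat_ram.]. New: no_display.
no_display first appears in round 8.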